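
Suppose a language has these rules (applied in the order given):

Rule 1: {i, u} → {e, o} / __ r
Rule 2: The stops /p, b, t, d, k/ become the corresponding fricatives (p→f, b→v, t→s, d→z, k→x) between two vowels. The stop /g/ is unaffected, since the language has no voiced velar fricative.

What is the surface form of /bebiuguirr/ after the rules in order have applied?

beviuguerr

Rule 1 (pre-rhotic lowering): /i/ is a high vowel immediately before /r/, so it lowers to [e]. /bebiuguirr/ → bebiuguerr.
Rule 2 (intervocalic spirantization): /b/ is a stop between vowels /e/ and /i/, so it spirantizes to the fricative [v]. /bebiuguerr/ → beviuguerr.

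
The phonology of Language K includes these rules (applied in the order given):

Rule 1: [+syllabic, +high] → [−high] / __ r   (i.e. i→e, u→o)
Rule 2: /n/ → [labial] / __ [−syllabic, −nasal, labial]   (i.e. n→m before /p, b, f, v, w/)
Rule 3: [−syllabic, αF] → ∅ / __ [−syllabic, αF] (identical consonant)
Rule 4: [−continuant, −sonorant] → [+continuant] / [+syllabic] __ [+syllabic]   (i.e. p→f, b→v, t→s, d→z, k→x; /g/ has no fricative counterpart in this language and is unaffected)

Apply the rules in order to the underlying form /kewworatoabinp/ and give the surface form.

keworasoavimp

Rule 1 (pre-rhotic lowering): no segment meets the environment; /kewworatoabinp/ is unchanged.
Rule 2 (nasal place assimilation): /n/ precedes the labial consonant /p/, so it assimilates in place to [m]. /kewworatoabinp/ → kewworatoabimp.
Rule 3 (degemination): /ww/ is a geminate; the first /w/ deletes. /kewworatoabimp/ → keworatoabimp.
Rule 4 (intervocalic spirantization): /t/ is a stop between vowels /a/ and /o/, so it spirantizes to the fricative [s]. /b/ is a stop between vowels /a/ and /i/, so it spirantizes to the fricative [v]. /keworatoabimp/ → keworasoavimp.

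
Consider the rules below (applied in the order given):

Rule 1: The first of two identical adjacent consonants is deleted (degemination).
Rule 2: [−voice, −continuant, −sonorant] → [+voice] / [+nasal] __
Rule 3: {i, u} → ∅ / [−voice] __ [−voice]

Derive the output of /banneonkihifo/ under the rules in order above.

Rule 1 (degemination): /nn/ is a geminate; the first /n/ deletes. /banneonkihifo/ → baneonkihifo.
Rule 2 (post-nasal voicing): /k/ is a voiceless stop immediately after the nasal /n/, so it voices to [g]. /baneonkihifo/ → baneongihifo.
Rule 3 (high vowel syncope): /i/ is a high vowel flanked by voiceless consonants /h/ and /f/, so it deletes. /baneongihifo/ → baneongihfo.

baneongihfo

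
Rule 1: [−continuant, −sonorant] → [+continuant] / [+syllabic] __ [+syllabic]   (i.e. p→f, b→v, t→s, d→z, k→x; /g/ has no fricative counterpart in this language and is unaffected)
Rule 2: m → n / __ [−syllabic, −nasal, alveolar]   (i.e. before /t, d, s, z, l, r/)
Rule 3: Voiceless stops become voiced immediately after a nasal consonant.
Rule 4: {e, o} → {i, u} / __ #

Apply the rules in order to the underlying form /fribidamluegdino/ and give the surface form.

frivizanluegdinu

Rule 1 (intervocalic spirantization): /b/ is a stop between vowels /i/ and /i/, so it spirantizes to the fricative [v]. /d/ is a stop between vowels /i/ and /a/, so it spirantizes to the fricative [z]. /fribidamluegdino/ → frivizamluegdino.
Rule 2 (nasal place assimilation): /m/ precedes the alveolar consonant /l/, so it assimilates in place to [n]. /frivizamluegdino/ → frivizanluegdino.
Rule 3 (post-nasal voicing): no segment meets the environment; /frivizanluegdino/ is unchanged.
Rule 4 (final vowel raising): /o/ is a mid vowel in word-final position, so it raises to [u]. /frivizanluegdino/ → frivizanluegdinu.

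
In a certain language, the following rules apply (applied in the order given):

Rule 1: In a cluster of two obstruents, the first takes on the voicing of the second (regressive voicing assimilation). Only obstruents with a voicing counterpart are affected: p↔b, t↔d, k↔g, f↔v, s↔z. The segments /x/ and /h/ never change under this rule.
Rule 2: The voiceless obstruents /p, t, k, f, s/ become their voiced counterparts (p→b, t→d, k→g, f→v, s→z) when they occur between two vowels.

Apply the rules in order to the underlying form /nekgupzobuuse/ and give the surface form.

neggubzobuuze

Rule 1 (regressive voicing assimilation): /k/ precedes the voiced obstruent /g/, so it voices to [g] by assimilation. /p/ precedes the voiced obstruent /z/, so it voices to [b] by assimilation. /nekgupzobuuse/ → neggubzobuuse.
Rule 2 (intervocalic voicing): /s/ is a voiceless obstruent between vowels /u/ and /e/, so it voices to [z]. /neggubzobuuse/ → neggubzobuuze.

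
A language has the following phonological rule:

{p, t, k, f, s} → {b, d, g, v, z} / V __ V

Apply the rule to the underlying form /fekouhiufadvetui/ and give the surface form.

fegouhiuvadvedui

Scanning /fekouhiufadvetui/: /f/ at position 1 is not in the conditioning environment; /k/ is a voiceless obstruent between vowels /e/ and /o/, so it voices to [g]; /f/ is a voiceless obstruent between vowels /u/ and /a/, so it voices to [v]; /t/ is a voiceless obstruent between vowels /e/ and /u/, so it voices to [d].
Result: [fegouhiuvadvedui].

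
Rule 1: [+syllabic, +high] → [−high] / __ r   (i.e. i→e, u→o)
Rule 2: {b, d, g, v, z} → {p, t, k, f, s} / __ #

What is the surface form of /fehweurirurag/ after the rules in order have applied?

Rule 1 (pre-rhotic lowering): /u/ is a high vowel immediately before /r/, so it lowers to [o]. /i/ is a high vowel immediately before /r/, so it lowers to [e]. /u/ is a high vowel immediately before /r/, so it lowers to [o]. /fehweurirurag/ → fehweorerorag.
Rule 2 (final devoicing): /g/ is a voiced obstruent in word-final position, so it devoices to [k]. /fehweorerorag/ → fehweorerorak.

fehweorerorak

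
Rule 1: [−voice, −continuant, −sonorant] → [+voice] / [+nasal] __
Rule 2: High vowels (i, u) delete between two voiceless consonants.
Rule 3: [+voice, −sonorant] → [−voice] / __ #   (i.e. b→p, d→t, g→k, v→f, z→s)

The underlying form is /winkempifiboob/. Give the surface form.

wingembifiboop

Rule 1 (post-nasal voicing): /k/ is a voiceless stop immediately after the nasal /n/, so it voices to [g]. /p/ is a voiceless stop immediately after the nasal /m/, so it voices to [b]. /winkempifiboob/ → wingembifiboob.
Rule 2 (high vowel syncope): no segment meets the environment; /wingembifiboob/ is unchanged.
Rule 3 (final devoicing): /b/ is a voiced obstruent in word-final position, so it devoices to [p]. /wingembifiboob/ → wingembifiboop.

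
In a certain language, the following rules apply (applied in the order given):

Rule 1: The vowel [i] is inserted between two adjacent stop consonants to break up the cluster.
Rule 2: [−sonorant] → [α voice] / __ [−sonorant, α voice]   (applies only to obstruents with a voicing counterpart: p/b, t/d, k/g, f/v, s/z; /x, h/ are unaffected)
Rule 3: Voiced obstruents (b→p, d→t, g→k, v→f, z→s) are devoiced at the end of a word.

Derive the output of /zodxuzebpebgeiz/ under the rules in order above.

Rule 1 (stop-cluster i-epenthesis): /b/ and /p/ form a stop–stop cluster, so [i] is inserted between them. /b/ and /g/ form a stop–stop cluster, so [i] is inserted between them. /zodxuzebpebgeiz/ → zodxuzebipebigeiz.
Rule 2 (regressive voicing assimilation): /d/ precedes the voiceless obstruent /x/, so it devoices to [t] by assimilation. /zodxuzebipebigeiz/ → zotxuzebipebigeiz.
Rule 3 (final devoicing): /z/ is a voiced obstruent in word-final position, so it devoices to [s]. /zotxuzebipebigeiz/ → zotxuzebipebigeis.

zotxuzebipebigeis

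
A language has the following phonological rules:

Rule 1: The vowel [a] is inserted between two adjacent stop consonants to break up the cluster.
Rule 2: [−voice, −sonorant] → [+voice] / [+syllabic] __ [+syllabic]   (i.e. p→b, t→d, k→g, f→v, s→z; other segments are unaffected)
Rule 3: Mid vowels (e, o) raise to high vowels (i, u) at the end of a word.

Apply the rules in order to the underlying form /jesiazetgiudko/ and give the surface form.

jeziazedagiudagu

Rule 1 (stop-cluster a-epenthesis): /t/ and /g/ form a stop–stop cluster, so [a] is inserted between them. /d/ and /k/ form a stop–stop cluster, so [a] is inserted between them. /jesiazetgiudko/ → jesiazetagiudako.
Rule 2 (intervocalic voicing): /s/ is a voiceless obstruent between vowels /e/ and /i/, so it voices to [z]. /t/ is a voiceless obstruent between vowels /e/ and /a/, so it voices to [d]. /k/ is a voiceless obstruent between vowels /a/ and /o/, so it voices to [g]. /jesiazetagiudako/ → jeziazedagiudago.
Rule 3 (final vowel raising): /o/ is a mid vowel in word-final position, so it raises to [u]. /jeziazedagiudago/ → jeziazedagiudagu.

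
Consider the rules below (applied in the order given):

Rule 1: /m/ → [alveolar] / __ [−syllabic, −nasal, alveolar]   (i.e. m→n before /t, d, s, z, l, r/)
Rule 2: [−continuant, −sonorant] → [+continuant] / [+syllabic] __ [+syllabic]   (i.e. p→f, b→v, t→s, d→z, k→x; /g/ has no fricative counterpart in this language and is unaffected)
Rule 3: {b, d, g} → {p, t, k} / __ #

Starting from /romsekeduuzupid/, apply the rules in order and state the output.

ronsexezuuzufit

Rule 1 (nasal place assimilation): /m/ precedes the alveolar consonant /s/, so it assimilates in place to [n]. /romsekeduuzupid/ → ronsekeduuzupid.
Rule 2 (intervocalic spirantization): /k/ is a stop between vowels /e/ and /e/, so it spirantizes to the fricative [x]. /d/ is a stop between vowels /e/ and /u/, so it spirantizes to the fricative [z]. /p/ is a stop between vowels /u/ and /i/, so it spirantizes to the fricative [f]. /ronsekeduuzupid/ → ronsexezuuzufid.
Rule 3 (final devoicing): /d/ is a voiced stop in word-final position, so it devoices to [t]. /ronsexezuuzufid/ → ronsexezuuzufit.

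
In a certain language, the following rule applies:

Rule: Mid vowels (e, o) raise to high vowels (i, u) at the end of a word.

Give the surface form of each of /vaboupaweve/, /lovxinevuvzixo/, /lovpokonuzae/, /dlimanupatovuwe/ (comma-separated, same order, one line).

/vaboupaweve/: /e/ is a mid vowel in word-final position, so it raises to [i]. → [vaboupawevi].
/lovxinevuvzixo/: /o/ is a mid vowel in word-final position, so it raises to [u]. → [lovxinevuvzixu].
/lovpokonuzae/: /e/ is a mid vowel in word-final position, so it raises to [i]. → [lovpokonuzai].
/dlimanupatovuwe/: /e/ is a mid vowel in word-final position, so it raises to [i]. → [dlimanupatovuwi].

vaboupawevi, lovxinevuvzixu, lovpokonuzai, dlimanupatovuwi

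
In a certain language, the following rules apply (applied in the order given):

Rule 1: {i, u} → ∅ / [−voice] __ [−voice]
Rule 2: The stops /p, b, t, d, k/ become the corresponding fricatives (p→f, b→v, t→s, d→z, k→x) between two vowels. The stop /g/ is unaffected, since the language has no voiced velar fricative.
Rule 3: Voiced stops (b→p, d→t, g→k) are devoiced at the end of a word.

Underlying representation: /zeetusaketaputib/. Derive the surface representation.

Rule 1 (high vowel syncope): /u/ is a high vowel flanked by voiceless consonants /t/ and /s/, so it deletes. /u/ is a high vowel flanked by voiceless consonants /p/ and /t/, so it deletes. /zeetusaketaputib/ → zeetsaketaptib.
Rule 2 (intervocalic spirantization): /k/ is a stop between vowels /a/ and /e/, so it spirantizes to the fricative [x]. /t/ is a stop between vowels /e/ and /a/, so it spirantizes to the fricative [s]. /zeetsaketaptib/ → zeetsaxesaptib.
Rule 3 (final devoicing): /b/ is a voiced stop in word-final position, so it devoices to [p]. /zeetsaxesaptib/ → zeetsaxesaptip.

zeetsaxesaptip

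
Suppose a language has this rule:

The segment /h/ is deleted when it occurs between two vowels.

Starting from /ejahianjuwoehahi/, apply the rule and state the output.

/h/ occurs between vowels /a/ and /i/, so it deletes.
/h/ occurs between vowels /e/ and /a/, so it deletes.
/h/ occurs between vowels /a/ and /i/, so it deletes.
Surface form: [ejaianjuwoeai].

ejaianjuwoeai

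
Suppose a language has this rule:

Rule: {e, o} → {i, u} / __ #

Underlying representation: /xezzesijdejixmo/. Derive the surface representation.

xezzesijdejixmu

/o/ is a mid vowel in word-final position, so it raises to [u].
Surface form: [xezzesijdejixmu].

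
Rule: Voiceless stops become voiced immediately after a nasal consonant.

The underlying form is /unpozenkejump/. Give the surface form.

/p/ is a voiceless stop immediately after the nasal /n/, so it voices to [b].
/k/ is a voiceless stop immediately after the nasal /n/, so it voices to [g].
/p/ is a voiceless stop immediately after the nasal /m/, so it voices to [b].
Surface form: [unbozengejumb].

unbozengejumb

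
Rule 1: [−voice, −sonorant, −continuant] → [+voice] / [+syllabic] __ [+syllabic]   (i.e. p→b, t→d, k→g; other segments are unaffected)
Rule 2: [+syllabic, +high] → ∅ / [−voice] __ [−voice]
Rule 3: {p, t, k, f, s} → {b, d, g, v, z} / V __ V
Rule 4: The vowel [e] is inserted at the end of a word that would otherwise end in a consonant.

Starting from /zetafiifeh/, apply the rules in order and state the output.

Rule 1 (intervocalic voicing): /t/ is a voiceless stop between vowels /e/ and /a/, so it voices to [d]. /zetafiifeh/ → zedafiifeh.
Rule 2 (high vowel syncope): no segment meets the environment; /zedafiifeh/ is unchanged.
Rule 3 (intervocalic voicing): /f/ is a voiceless obstruent between vowels /a/ and /i/, so it voices to [v]. /f/ is a voiceless obstruent between vowels /i/ and /e/, so it voices to [v]. /zedafiifeh/ → zedaviiveh.
Rule 4 (final e-epenthesis): the form ends in the consonant /h/, so [e] is inserted word-finally. /zedaviiveh/ → zedaviivehe.

zedaviivehe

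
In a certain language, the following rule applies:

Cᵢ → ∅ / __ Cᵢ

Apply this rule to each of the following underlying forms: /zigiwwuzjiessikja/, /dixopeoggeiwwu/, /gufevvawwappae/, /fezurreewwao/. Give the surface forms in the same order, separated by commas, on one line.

zigiwuzjiesikja, dixopeogeiwu, gufevawapae, fezureewao

/zigiwwuzjiessikja/: /ww/ is a geminate; the first /w/ deletes. /ss/ is a geminate; the first /s/ deletes. → [zigiwuzjiesikja].
/dixopeoggeiwwu/: /gg/ is a geminate; the first /g/ deletes. /ww/ is a geminate; the first /w/ deletes. → [dixopeogeiwu].
/gufevvawwappae/: /vv/ is a geminate; the first /v/ deletes. /ww/ is a geminate; the first /w/ deletes. /pp/ is a geminate; the first /p/ deletes. → [gufevawapae].
/fezurreewwao/: /rr/ is a geminate; the first /r/ deletes. /ww/ is a geminate; the first /w/ deletes. → [fezureewao].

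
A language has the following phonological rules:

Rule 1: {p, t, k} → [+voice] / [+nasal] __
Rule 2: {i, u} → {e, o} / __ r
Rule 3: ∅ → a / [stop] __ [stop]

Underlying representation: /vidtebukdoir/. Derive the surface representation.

Rule 1 (post-nasal voicing): no segment meets the environment; /vidtebukdoir/ is unchanged.
Rule 2 (pre-rhotic lowering): /i/ is a high vowel immediately before /r/, so it lowers to [e]. /vidtebukdoir/ → vidtebukdoer.
Rule 3 (stop-cluster a-epenthesis): /d/ and /t/ form a stop–stop cluster, so [a] is inserted between them. /k/ and /d/ form a stop–stop cluster, so [a] is inserted between them. /vidtebukdoer/ → vidatebukadoer.

vidatebukadoer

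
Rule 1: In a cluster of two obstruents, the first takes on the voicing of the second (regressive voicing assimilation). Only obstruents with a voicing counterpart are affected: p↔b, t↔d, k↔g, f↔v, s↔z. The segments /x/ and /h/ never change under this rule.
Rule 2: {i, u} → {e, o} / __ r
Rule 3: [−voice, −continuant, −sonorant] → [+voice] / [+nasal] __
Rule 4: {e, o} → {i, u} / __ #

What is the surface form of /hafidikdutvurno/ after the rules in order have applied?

Rule 1 (regressive voicing assimilation): /k/ precedes the voiced obstruent /d/, so it voices to [g] by assimilation. /t/ precedes the voiced obstruent /v/, so it voices to [d] by assimilation. /hafidikdutvurno/ → hafidigdudvurno.
Rule 2 (pre-rhotic lowering): /u/ is a high vowel immediately before /r/, so it lowers to [o]. /hafidigdudvurno/ → hafidigdudvorno.
Rule 3 (post-nasal voicing): no segment meets the environment; /hafidigdudvorno/ is unchanged.
Rule 4 (final vowel raising): /o/ is a mid vowel in word-final position, so it raises to [u]. /hafidigdudvorno/ → hafidigdudvornu.

hafidigdudvornu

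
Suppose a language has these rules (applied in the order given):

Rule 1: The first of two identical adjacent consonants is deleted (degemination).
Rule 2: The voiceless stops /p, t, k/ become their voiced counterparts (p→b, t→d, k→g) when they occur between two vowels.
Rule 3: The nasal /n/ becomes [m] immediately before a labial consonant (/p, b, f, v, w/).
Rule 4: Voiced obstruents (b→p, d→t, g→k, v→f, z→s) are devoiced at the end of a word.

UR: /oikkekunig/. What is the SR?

oigegunik

Rule 1 (degemination): /kk/ is a geminate; the first /k/ deletes. /oikkekunig/ → oikekunig.
Rule 2 (intervocalic voicing): /k/ is a voiceless stop between vowels /i/ and /e/, so it voices to [g]. /k/ is a voiceless stop between vowels /e/ and /u/, so it voices to [g]. /oikekunig/ → oigegunig.
Rule 3 (nasal place assimilation): no segment meets the environment; /oigegunig/ is unchanged.
Rule 4 (final devoicing): /g/ is a voiced obstruent in word-final position, so it devoices to [k]. /oigegunig/ → oigegunik.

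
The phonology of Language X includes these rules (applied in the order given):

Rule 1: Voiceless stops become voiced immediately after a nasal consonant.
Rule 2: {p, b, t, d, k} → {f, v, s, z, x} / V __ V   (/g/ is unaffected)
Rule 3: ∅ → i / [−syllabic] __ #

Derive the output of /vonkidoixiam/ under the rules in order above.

vongizoixiami

Rule 1 (post-nasal voicing): /k/ is a voiceless stop immediately after the nasal /n/, so it voices to [g]. /vonkidoixiam/ → vongidoixiam.
Rule 2 (intervocalic spirantization): /d/ is a stop between vowels /i/ and /o/, so it spirantizes to the fricative [z]. /vongidoixiam/ → vongizoixiam.
Rule 3 (final i-epenthesis): the form ends in the consonant /m/, so [i] is inserted word-finally. /vongizoixiam/ → vongizoixiami.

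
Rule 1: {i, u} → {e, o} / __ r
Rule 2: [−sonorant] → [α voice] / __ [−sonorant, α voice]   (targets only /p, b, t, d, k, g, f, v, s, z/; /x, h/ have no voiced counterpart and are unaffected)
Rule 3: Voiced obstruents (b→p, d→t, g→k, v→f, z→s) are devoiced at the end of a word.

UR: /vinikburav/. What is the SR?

vinigboraf

Rule 1 (pre-rhotic lowering): /u/ is a high vowel immediately before /r/, so it lowers to [o]. /vinikburav/ → vinikborav.
Rule 2 (regressive voicing assimilation): /k/ precedes the voiced obstruent /b/, so it voices to [g] by assimilation. /vinikborav/ → vinigborav.
Rule 3 (final devoicing): /v/ is a voiced obstruent in word-final position, so it devoices to [f]. /vinigborav/ → vinigboraf.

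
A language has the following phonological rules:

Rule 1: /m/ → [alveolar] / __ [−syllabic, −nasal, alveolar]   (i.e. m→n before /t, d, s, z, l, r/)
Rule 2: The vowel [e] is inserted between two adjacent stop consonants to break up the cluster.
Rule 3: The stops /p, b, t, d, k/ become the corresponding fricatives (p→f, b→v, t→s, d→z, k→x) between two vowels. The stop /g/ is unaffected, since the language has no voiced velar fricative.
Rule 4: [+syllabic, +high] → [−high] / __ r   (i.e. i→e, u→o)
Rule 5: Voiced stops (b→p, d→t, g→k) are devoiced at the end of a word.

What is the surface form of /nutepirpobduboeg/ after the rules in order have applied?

Rule 1 (nasal place assimilation): no segment meets the environment; /nutepirpobduboeg/ is unchanged.
Rule 2 (stop-cluster e-epenthesis): /b/ and /d/ form a stop–stop cluster, so [e] is inserted between them. /nutepirpobduboeg/ → nutepirpobeduboeg.
Rule 3 (intervocalic spirantization): /t/ is a stop between vowels /u/ and /e/, so it spirantizes to the fricative [s]. /p/ is a stop between vowels /e/ and /i/, so it spirantizes to the fricative [f]. /b/ is a stop between vowels /o/ and /e/, so it spirantizes to the fricative [v]. /d/ is a stop between vowels /e/ and /u/, so it spirantizes to the fricative [z]. /b/ is a stop between vowels /u/ and /o/, so it spirantizes to the fricative [v]. /nutepirpobeduboeg/ → nusefirpovezuvoeg.
Rule 4 (pre-rhotic lowering): /i/ is a high vowel immediately before /r/, so it lowers to [e]. /nusefirpovezuvoeg/ → nuseferpovezuvoeg.
Rule 5 (final devoicing): /g/ is a voiced stop in word-final position, so it devoices to [k]. /nuseferpovezuvoeg/ → nuseferpovezuvoek.

nuseferpovezuvoek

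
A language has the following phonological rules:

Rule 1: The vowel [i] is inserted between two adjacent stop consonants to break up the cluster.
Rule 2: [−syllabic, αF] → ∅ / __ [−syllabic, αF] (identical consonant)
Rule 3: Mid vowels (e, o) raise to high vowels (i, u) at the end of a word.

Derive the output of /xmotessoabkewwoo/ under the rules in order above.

Rule 1 (stop-cluster i-epenthesis): /b/ and /k/ form a stop–stop cluster, so [i] is inserted between them. /xmotessoabkewwoo/ → xmotessoabikewwoo.
Rule 2 (degemination): /ss/ is a geminate; the first /s/ deletes. /ww/ is a geminate; the first /w/ deletes. /xmotessoabikewwoo/ → xmotesoabikewoo.
Rule 3 (final vowel raising): /o/ is a mid vowel in word-final position, so it raises to [u]. /xmotesoabikewoo/ → xmotesoabikewou.

xmotesoabikewou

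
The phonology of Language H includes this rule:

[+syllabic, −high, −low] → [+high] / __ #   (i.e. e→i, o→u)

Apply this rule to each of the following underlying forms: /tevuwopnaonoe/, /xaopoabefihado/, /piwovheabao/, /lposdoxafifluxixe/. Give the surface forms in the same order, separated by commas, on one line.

/tevuwopnaonoe/: /e/ is a mid vowel in word-final position, so it raises to [i]. → [tevuwopnaonoi].
/xaopoabefihado/: /o/ is a mid vowel in word-final position, so it raises to [u]. → [xaopoabefihadu].
/piwovheabao/: /o/ is a mid vowel in word-final position, so it raises to [u]. → [piwovheabau].
/lposdoxafifluxixe/: /e/ is a mid vowel in word-final position, so it raises to [i]. → [lposdoxafifluxixi].

tevuwopnaonoi, xaopoabefihadu, piwovheabau, lposdoxafifluxixi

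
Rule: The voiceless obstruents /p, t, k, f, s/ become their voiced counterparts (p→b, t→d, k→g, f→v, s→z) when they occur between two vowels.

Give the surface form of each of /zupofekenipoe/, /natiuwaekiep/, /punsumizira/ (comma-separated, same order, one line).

zubovegeniboe, nadiuwaegiep, punsumizira

/zupofekenipoe/: /p/ is a voiceless obstruent between vowels /u/ and /o/, so it voices to [b]. /f/ is a voiceless obstruent between vowels /o/ and /e/, so it voices to [v]. /k/ is a voiceless obstruent between vowels /e/ and /e/, so it voices to [g]. /p/ is a voiceless obstruent between vowels /i/ and /o/, so it voices to [b]. → [zubovegeniboe].
/natiuwaekiep/: /t/ is a voiceless obstruent between vowels /a/ and /i/, so it voices to [d]. /k/ is a voiceless obstruent between vowels /e/ and /i/, so it voices to [g]. → [nadiuwaegiep].
/punsumizira/: the rule's environment is not met; surfaces unchanged as [punsumizira].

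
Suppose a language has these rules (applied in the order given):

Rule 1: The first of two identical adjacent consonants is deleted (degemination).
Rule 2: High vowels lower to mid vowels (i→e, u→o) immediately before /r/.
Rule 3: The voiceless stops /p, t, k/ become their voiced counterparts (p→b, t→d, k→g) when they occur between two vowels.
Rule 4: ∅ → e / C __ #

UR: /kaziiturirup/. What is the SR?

kaziidorerupe

Rule 1 (degemination): no segment meets the environment; /kaziiturirup/ is unchanged.
Rule 2 (pre-rhotic lowering): /u/ is a high vowel immediately before /r/, so it lowers to [o]. /i/ is a high vowel immediately before /r/, so it lowers to [e]. /kaziiturirup/ → kaziitorerup.
Rule 3 (intervocalic voicing): /t/ is a voiceless stop between vowels /i/ and /o/, so it voices to [d]. /kaziitorerup/ → kaziidorerup.
Rule 4 (final e-epenthesis): the form ends in the consonant /p/, so [e] is inserted word-finally. /kaziidorerup/ → kaziidorerupe.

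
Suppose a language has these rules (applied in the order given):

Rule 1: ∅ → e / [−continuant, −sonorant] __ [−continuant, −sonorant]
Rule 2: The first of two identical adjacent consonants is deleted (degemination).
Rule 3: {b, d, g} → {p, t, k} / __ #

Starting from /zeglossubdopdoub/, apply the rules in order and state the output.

Rule 1 (stop-cluster e-epenthesis): /b/ and /d/ form a stop–stop cluster, so [e] is inserted between them. /p/ and /d/ form a stop–stop cluster, so [e] is inserted between them. /zeglossubdopdoub/ → zeglossubedopedoub.
Rule 2 (degemination): /ss/ is a geminate; the first /s/ deletes. /zeglossubedopedoub/ → zeglosubedopedoub.
Rule 3 (final devoicing): /b/ is a voiced stop in word-final position, so it devoices to [p]. /zeglosubedopedoub/ → zeglosubedopedoup.

zeglosubedopedoup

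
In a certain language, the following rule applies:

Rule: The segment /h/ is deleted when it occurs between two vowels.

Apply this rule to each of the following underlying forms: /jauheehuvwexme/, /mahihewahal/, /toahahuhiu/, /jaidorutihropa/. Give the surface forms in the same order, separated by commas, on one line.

jaueeuvwexme, maiewaal, toaauiu, jaidorutihropa

/jauheehuvwexme/: /h/ occurs between vowels /u/ and /e/, so it deletes. /h/ occurs between vowels /e/ and /u/, so it deletes. → [jaueeuvwexme].
/mahihewahal/: /h/ occurs between vowels /a/ and /i/, so it deletes. /h/ occurs between vowels /i/ and /e/, so it deletes. /h/ occurs between vowels /a/ and /a/, so it deletes. → [maiewaal].
/toahahuhiu/: /h/ occurs between vowels /a/ and /a/, so it deletes. /h/ occurs between vowels /a/ and /u/, so it deletes. /h/ occurs between vowels /u/ and /i/, so it deletes. → [toaauiu].
/jaidorutihropa/: the rule's environment is not met; surfaces unchanged as [jaidorutihropa].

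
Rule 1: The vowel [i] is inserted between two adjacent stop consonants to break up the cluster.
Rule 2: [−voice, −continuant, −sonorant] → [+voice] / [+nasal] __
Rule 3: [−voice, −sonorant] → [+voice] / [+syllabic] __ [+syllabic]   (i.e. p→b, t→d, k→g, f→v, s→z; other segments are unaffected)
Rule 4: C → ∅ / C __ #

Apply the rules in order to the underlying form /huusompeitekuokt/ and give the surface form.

huuzombeideguogit

Rule 1 (stop-cluster i-epenthesis): /k/ and /t/ form a stop–stop cluster, so [i] is inserted between them. /huusompeitekuokt/ → huusompeitekuokit.
Rule 2 (post-nasal voicing): /p/ is a voiceless stop immediately after the nasal /m/, so it voices to [b]. /huusompeitekuokit/ → huusombeitekuokit.
Rule 3 (intervocalic voicing): /s/ is a voiceless obstruent between vowels /u/ and /o/, so it voices to [z]. /t/ is a voiceless obstruent between vowels /i/ and /e/, so it voices to [d]. /k/ is a voiceless obstruent between vowels /e/ and /u/, so it voices to [g]. /k/ is a voiceless obstruent between vowels /o/ and /i/, so it voices to [g]. /huusombeitekuokit/ → huuzombeideguogit.
Rule 4 (final cluster simplification): no segment meets the environment; /huuzombeideguogit/ is unchanged.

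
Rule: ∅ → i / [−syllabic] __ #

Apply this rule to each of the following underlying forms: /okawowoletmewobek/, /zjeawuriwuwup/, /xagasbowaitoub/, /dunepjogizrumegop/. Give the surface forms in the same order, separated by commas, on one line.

/okawowoletmewobek/: the form ends in the consonant /k/, so [i] is inserted word-finally. → [okawowoletmewobeki].
/zjeawuriwuwup/: the form ends in the consonant /p/, so [i] is inserted word-finally. → [zjeawuriwuwupi].
/xagasbowaitoub/: the form ends in the consonant /b/, so [i] is inserted word-finally. → [xagasbowaitoubi].
/dunepjogizrumegop/: the form ends in the consonant /p/, so [i] is inserted word-finally. → [dunepjogizrumegopi].

okawowoletmewobeki, zjeawuriwuwupi, xagasbowaitoubi, dunepjogizrumegopi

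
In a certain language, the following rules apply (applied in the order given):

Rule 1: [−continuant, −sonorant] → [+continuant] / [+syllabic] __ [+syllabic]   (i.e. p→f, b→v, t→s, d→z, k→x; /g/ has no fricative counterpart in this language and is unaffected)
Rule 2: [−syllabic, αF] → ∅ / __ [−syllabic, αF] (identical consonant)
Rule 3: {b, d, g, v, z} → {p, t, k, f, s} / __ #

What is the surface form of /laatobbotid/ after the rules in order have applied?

laasobosit

Rule 1 (intervocalic spirantization): /t/ is a stop between vowels /a/ and /o/, so it spirantizes to the fricative [s]. /t/ is a stop between vowels /o/ and /i/, so it spirantizes to the fricative [s]. /laatobbotid/ → laasobbosid.
Rule 2 (degemination): /bb/ is a geminate; the first /b/ deletes. /laasobbosid/ → laasobosid.
Rule 3 (final devoicing): /d/ is a voiced obstruent in word-final position, so it devoices to [t]. /laasobosid/ → laasobosit.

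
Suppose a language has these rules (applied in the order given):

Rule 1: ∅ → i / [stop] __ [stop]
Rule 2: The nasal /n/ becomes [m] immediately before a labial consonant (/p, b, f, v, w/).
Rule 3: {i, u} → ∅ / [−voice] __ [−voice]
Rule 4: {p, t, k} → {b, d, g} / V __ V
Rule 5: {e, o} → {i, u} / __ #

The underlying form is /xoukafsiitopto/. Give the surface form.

xougafsiidoptu

Rule 1 (stop-cluster i-epenthesis): /p/ and /t/ form a stop–stop cluster, so [i] is inserted between them. /xoukafsiitopto/ → xoukafsiitopito.
Rule 2 (nasal place assimilation): no segment meets the environment; /xoukafsiitopito/ is unchanged.
Rule 3 (high vowel syncope): /i/ is a high vowel flanked by voiceless consonants /p/ and /t/, so it deletes. /xoukafsiitopito/ → xoukafsiitopto.
Rule 4 (intervocalic voicing): /k/ is a voiceless stop between vowels /u/ and /a/, so it voices to [g]. /t/ is a voiceless stop between vowels /i/ and /o/, so it voices to [d]. /xoukafsiitopto/ → xougafsiidopto.
Rule 5 (final vowel raising): /o/ is a mid vowel in word-final position, so it raises to [u]. /xougafsiidopto/ → xougafsiidoptu.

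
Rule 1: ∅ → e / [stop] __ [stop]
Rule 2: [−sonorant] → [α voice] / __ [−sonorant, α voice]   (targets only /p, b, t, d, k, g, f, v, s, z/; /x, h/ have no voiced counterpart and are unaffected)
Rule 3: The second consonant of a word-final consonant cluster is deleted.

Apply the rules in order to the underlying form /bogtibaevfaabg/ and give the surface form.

Rule 1 (stop-cluster e-epenthesis): /g/ and /t/ form a stop–stop cluster, so [e] is inserted between them. /b/ and /g/ form a stop–stop cluster, so [e] is inserted between them. /bogtibaevfaabg/ → bogetibaevfaabeg.
Rule 2 (regressive voicing assimilation): /v/ precedes the voiceless obstruent /f/, so it devoices to [f] by assimilation. /bogetibaevfaabeg/ → bogetibaeffaabeg.
Rule 3 (final cluster simplification): no segment meets the environment; /bogetibaeffaabeg/ is unchanged.

bogetibaeffaabeg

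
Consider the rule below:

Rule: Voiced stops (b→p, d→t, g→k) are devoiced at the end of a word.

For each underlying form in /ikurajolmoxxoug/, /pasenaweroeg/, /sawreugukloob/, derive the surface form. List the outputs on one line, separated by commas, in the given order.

ikurajolmoxxouk, pasenaweroek, sawreugukloop

/ikurajolmoxxoug/: /g/ is a voiced stop in word-final position, so it devoices to [k]. → [ikurajolmoxxouk].
/pasenaweroeg/: /g/ is a voiced stop in word-final position, so it devoices to [k]. → [pasenaweroek].
/sawreugukloob/: /b/ is a voiced stop in word-final position, so it devoices to [p]. → [sawreugukloop].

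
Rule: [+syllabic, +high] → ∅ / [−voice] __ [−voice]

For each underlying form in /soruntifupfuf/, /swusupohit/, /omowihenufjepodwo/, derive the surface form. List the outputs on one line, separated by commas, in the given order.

soruntfpff, swuspoht, omowihenufjepodwo

/soruntifupfuf/: /i/ is a high vowel flanked by voiceless consonants /t/ and /f/, so it deletes. /u/ is a high vowel flanked by voiceless consonants /f/ and /p/, so it deletes. /u/ is a high vowel flanked by voiceless consonants /f/ and /f/, so it deletes. → [soruntfpff].
/swusupohit/: /u/ is a high vowel flanked by voiceless consonants /s/ and /p/, so it deletes. /i/ is a high vowel flanked by voiceless consonants /h/ and /t/, so it deletes. → [swuspoht].
/omowihenufjepodwo/: the rule's environment is not met; surfaces unchanged as [omowihenufjepodwo].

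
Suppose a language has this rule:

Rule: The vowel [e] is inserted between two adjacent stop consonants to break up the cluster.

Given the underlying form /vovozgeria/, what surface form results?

No segment of /vovozgeria/ meets the structural description of the rule, so the form surfaces unchanged.

vovozgeria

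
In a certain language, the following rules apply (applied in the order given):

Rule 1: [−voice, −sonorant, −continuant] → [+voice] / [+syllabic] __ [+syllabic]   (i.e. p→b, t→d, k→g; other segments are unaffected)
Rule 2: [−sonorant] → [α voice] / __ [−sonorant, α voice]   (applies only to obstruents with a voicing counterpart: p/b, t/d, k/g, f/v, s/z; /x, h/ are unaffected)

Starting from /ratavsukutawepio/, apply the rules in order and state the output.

radafsugudawebio

Rule 1 (intervocalic voicing): /t/ is a voiceless stop between vowels /a/ and /a/, so it voices to [d]. /k/ is a voiceless stop between vowels /u/ and /u/, so it voices to [g]. /t/ is a voiceless stop between vowels /u/ and /a/, so it voices to [d]. /p/ is a voiceless stop between vowels /e/ and /i/, so it voices to [b]. /ratavsukutawepio/ → radavsugudawebio.
Rule 2 (regressive voicing assimilation): /v/ precedes the voiceless obstruent /s/, so it devoices to [f] by assimilation. /radavsugudawebio/ → radafsugudawebio.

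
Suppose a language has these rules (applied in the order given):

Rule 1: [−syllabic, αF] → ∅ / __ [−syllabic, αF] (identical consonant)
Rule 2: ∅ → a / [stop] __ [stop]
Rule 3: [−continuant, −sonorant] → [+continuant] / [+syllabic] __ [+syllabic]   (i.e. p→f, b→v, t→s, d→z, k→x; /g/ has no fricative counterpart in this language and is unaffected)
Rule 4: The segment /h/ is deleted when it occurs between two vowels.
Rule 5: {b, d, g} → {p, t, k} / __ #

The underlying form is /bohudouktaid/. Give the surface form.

Rule 1 (degemination): no segment meets the environment; /bohudouktaid/ is unchanged.
Rule 2 (stop-cluster a-epenthesis): /k/ and /t/ form a stop–stop cluster, so [a] is inserted between them. /bohudouktaid/ → bohudoukataid.
Rule 3 (intervocalic spirantization): /d/ is a stop between vowels /u/ and /o/, so it spirantizes to the fricative [z]. /k/ is a stop between vowels /u/ and /a/, so it spirantizes to the fricative [x]. /t/ is a stop between vowels /a/ and /a/, so it spirantizes to the fricative [s]. /bohudoukataid/ → bohuzouxasaid.
Rule 4 (intervocalic h-deletion): /h/ occurs between vowels /o/ and /u/, so it deletes. /bohuzouxasaid/ → bouzouxasaid.
Rule 5 (final devoicing): /d/ is a voiced stop in word-final position, so it devoices to [t]. /bouzouxasaid/ → bouzouxasait.

bouzouxasait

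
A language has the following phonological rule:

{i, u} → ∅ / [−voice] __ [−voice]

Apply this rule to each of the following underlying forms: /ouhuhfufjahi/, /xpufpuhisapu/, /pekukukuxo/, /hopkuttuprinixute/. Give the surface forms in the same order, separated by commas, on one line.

ouhhffjahi, xpfphsapu, pekkkxo, hopkttprinixte

/ouhuhfufjahi/: /u/ is a high vowel flanked by voiceless consonants /h/ and /h/, so it deletes. /u/ is a high vowel flanked by voiceless consonants /f/ and /f/, so it deletes. → [ouhhffjahi].
/xpufpuhisapu/: /u/ is a high vowel flanked by voiceless consonants /p/ and /f/, so it deletes. /u/ is a high vowel flanked by voiceless consonants /p/ and /h/, so it deletes. /i/ is a high vowel flanked by voiceless consonants /h/ and /s/, so it deletes. → [xpfphsapu].
/pekukukuxo/: /u/ is a high vowel flanked by voiceless consonants /k/ and /k/, so it deletes. /u/ is a high vowel flanked by voiceless consonants /k/ and /k/, so it deletes. /u/ is a high vowel flanked by voiceless consonants /k/ and /x/, so it deletes. → [pekkkxo].
/hopkuttuprinixute/: /u/ is a high vowel flanked by voiceless consonants /k/ and /t/, so it deletes. /u/ is a high vowel flanked by voiceless consonants /t/ and /p/, so it deletes. /u/ is a high vowel flanked by voiceless consonants /x/ and /t/, so it deletes. → [hopkttprinixte].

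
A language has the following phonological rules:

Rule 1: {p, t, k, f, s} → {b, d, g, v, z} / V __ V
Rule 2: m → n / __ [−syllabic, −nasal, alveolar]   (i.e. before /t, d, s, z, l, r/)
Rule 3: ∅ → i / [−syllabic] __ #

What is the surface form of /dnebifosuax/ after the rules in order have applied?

Rule 1 (intervocalic voicing): /f/ is a voiceless obstruent between vowels /i/ and /o/, so it voices to [v]. /s/ is a voiceless obstruent between vowels /o/ and /u/, so it voices to [z]. /dnebifosuax/ → dnebivozuax.
Rule 2 (nasal place assimilation): no segment meets the environment; /dnebivozuax/ is unchanged.
Rule 3 (final i-epenthesis): the form ends in the consonant /x/, so [i] is inserted word-finally. /dnebivozuax/ → dnebivozuaxi.

dnebivozuaxi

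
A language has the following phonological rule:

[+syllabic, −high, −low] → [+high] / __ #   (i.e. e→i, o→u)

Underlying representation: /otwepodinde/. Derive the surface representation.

otwepodindi

/e/ is a mid vowel in word-final position, so it raises to [i].
The other instances of /o/, /e/ do not occur in the required environment and remain unchanged.
Surface form: [otwepodindi].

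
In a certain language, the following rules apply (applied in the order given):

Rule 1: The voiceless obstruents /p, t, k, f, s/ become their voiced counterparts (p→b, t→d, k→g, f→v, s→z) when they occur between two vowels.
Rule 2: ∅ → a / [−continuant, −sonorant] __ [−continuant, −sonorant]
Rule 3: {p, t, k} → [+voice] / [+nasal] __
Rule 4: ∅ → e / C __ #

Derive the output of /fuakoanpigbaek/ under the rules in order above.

Rule 1 (intervocalic voicing): /k/ is a voiceless obstruent between vowels /a/ and /o/, so it voices to [g]. /fuakoanpigbaek/ → fuagoanpigbaek.
Rule 2 (stop-cluster a-epenthesis): /g/ and /b/ form a stop–stop cluster, so [a] is inserted between them. /fuagoanpigbaek/ → fuagoanpigabaek.
Rule 3 (post-nasal voicing): /p/ is a voiceless stop immediately after the nasal /n/, so it voices to [b]. /fuagoanpigabaek/ → fuagoanbigabaek.
Rule 4 (final e-epenthesis): the form ends in the consonant /k/, so [e] is inserted word-finally. /fuagoanbigabaek/ → fuagoanbigabaeke.

fuagoanbigabaeke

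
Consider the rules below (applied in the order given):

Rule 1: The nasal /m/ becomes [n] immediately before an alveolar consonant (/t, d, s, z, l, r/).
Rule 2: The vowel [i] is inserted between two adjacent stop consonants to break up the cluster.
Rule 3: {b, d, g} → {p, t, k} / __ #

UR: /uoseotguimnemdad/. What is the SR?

uoseotiguimnendat

Rule 1 (nasal place assimilation): /m/ precedes the alveolar consonant /d/, so it assimilates in place to [n]. /uoseotguimnemdad/ → uoseotguimnendad.
Rule 2 (stop-cluster i-epenthesis): /t/ and /g/ form a stop–stop cluster, so [i] is inserted between them. /uoseotguimnendad/ → uoseotiguimnendad.
Rule 3 (final devoicing): /d/ is a voiced stop in word-final position, so it devoices to [t]. /uoseotiguimnendad/ → uoseotiguimnendat.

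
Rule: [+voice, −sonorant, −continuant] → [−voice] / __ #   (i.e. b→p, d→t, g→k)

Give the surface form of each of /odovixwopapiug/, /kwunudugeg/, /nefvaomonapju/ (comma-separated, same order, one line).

odovixwopapiuk, kwunudugek, nefvaomonapju

/odovixwopapiug/: /g/ is a voiced stop in word-final position, so it devoices to [k]. → [odovixwopapiuk].
/kwunudugeg/: /g/ is a voiced stop in word-final position, so it devoices to [k]. → [kwunudugek].
/nefvaomonapju/: the rule's environment is not met; surfaces unchanged as [nefvaomonapju].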